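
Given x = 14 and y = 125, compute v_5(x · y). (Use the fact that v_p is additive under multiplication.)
v_5(1750) = 3

v_p(x) = 0 (factor: 14 = 5^0 · 14); v_p(y) = 3 (factor: 125 = 5^3 · 1). Additivity: v_p(xy) = v_p(x) + v_p(y) = 0 + 3 = 3. (Direct check: xy = 1750 = 5^3 · (14).)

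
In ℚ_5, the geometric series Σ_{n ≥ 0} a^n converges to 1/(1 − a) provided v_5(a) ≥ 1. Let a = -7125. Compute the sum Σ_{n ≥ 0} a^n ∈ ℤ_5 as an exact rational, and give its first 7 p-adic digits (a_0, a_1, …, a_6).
Σ a^n = 1/(1 − a) = 1/7126;  first 7 digits = (1, 0, 0, 3, 3, 2, 3)

v_5(a) = 3 ≥ 1, so the series converges in ℤ_5 to 1/(1 − a) = 1/(1 − (-7125)) = 1/7126. Expand this rational in ℤ_5: compute digits iteratively via d_i = x_i mod 5, x_{i+1} = (x_i − d_i)/5. The first 7 digits are (1, 0, 0, 3, 3, 2, 3).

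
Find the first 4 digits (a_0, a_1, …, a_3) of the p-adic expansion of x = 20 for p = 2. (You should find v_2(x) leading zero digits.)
(a_0, …, a_3) = (0, 0, 1, 0)

v_2(20) = 2, so a_0 = ... = a_1 = 0. Factor out: x = 2^2 · u with u = 5 a unit in ℤ_2. Expand u iteratively via a_{v+i} = u_i mod 2, u_{i+1} = (u_i − a_{v+i})/2:
  u_0 = 5;  a_2 = 1;  u_1 = (u_0 − 1)/2 = 2
  u_1 = 2;  a_3 = 0;  u_2 = (u_1 − 0)/2 = 1
Digits: (0, 0, 1, 0).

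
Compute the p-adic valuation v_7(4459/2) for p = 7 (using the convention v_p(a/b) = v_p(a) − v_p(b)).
v_7(4459/2) = 3

Factor powers of 7 from the numerator and denominator of the reduced fraction: 4459 = 7^3 · 13 and 2 = 7^0 · 2. Apply v_p(a/b) = v_p(a) − v_p(b): v_7(4459/2) = 3 − 0 = 3.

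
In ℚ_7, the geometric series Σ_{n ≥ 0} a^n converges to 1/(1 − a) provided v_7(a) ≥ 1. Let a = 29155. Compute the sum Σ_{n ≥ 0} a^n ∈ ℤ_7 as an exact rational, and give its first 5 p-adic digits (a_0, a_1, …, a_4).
Σ a^n = 1/(1 − a) = -1/29154;  first 5 digits = (1, 0, 0, 1, 5)

v_7(a) = 3 ≥ 1, so the series converges in ℤ_7 to 1/(1 − a) = 1/(1 − 29155) = -1/29154. Expand this rational in ℤ_7: compute digits iteratively via d_i = x_i mod 7, x_{i+1} = (x_i − d_i)/7. The first 5 digits are (1, 0, 0, 1, 5).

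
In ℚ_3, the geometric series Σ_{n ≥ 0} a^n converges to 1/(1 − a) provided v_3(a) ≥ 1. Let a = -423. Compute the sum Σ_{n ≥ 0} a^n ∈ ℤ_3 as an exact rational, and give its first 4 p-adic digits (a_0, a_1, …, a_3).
Σ a^n = 1/(1 − a) = 1/424;  first 4 digits = (1, 0, 1, 2)

v_3(a) = 2 ≥ 1, so the series converges in ℤ_3 to 1/(1 − a) = 1/(1 − (-423)) = 1/424. Expand this rational in ℤ_3: compute digits iteratively via d_i = x_i mod 3, x_{i+1} = (x_i − d_i)/3. The first 4 digits are (1, 0, 1, 2).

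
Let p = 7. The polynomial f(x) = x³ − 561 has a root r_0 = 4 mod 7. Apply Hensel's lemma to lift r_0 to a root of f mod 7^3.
r_2 = 95 (mod 343)

Hensel: r_{i+1} = r_i − f(r_i)/f′(r_i) mod 7^{i+2}, where f′(x) = 3x². Iterate:
  r_0 = 4 (mod 7)
  r_1 = 46 (mod 49)
  r_2 = 95 (mod 343)
Final: r = 95 with f(r) ≡ 0 mod 7^3.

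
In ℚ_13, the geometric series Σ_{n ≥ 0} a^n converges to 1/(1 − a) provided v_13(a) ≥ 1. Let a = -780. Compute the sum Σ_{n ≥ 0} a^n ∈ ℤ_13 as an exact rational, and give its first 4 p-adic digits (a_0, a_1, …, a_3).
Σ a^n = 1/(1 − a) = 1/781;  first 4 digits = (1, 5, 7, 11)

v_13(a) = 1 ≥ 1, so the series converges in ℤ_13 to 1/(1 − a) = 1/(1 − (-780)) = 1/781. Expand this rational in ℤ_13: compute digits iteratively via d_i = x_i mod 13, x_{i+1} = (x_i − d_i)/13. The first 4 digits are (1, 5, 7, 11).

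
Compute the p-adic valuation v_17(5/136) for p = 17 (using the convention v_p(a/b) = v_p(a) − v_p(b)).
v_17(5/136) = -1

Factor powers of 17 from the numerator and denominator of the reduced fraction: 5 = 17^0 · 5 and 136 = 17^1 · 8. Apply v_p(a/b) = v_p(a) − v_p(b): v_17(5/136) = 0 − 1 = -1.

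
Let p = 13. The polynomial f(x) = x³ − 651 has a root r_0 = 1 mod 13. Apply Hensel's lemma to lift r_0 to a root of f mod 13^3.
r_2 = 1119 (mod 2197)

Hensel: r_{i+1} = r_i − f(r_i)/f′(r_i) mod 13^{i+2}, where f′(x) = 3x². Iterate:
  r_0 = 1 (mod 13)
  r_1 = 105 (mod 169)
  r_2 = 1119 (mod 2197)
Final: r = 1119 with f(r) ≡ 0 mod 13^3.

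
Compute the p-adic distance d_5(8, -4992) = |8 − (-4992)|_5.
d_5(8, -4992) = 1/625

Step 1 — x − y = 8 − (-4992) = 5000. Step 2 — v_5(5000) = 4 (factor: 5000 = (5^4 · 8); the sign does not affect v_p). Step 3 — |x − y|_5 = 5^{-4} = 1/625.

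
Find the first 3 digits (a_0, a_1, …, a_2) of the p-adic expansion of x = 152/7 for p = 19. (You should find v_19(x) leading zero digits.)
(a_0, …, a_2) = (0, 12, 13)

v_19(152/7) = 1, so a_0 = ... = a_0 = 0. Factor out: x = 19^1 · u with u = 8/7 a unit in ℤ_19. Expand u iteratively via a_{v+i} = u_i mod 19, u_{i+1} = (u_i − a_{v+i})/19:
  u_0 = 8/7;  a_1 = 12;  u_1 = (u_0 − 12)/19 = -4/7
  u_1 = -4/7;  a_2 = 13;  u_2 = (u_1 − 13)/19 = -5/7
Digits: (0, 12, 13).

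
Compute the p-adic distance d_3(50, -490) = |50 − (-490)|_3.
d_3(50, -490) = 1/27

Step 1 — x − y = 50 − (-490) = 540. Step 2 — v_3(540) = 3 (factor: 540 = (3^3 · 20); the sign does not affect v_p). Step 3 — |x − y|_3 = 3^{-3} = 1/27.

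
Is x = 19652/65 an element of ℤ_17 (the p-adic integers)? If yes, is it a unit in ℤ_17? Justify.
x ∈ ℤ_17 but not a unit; v_17(x) = 3 > 0

ℤ_17 = {x ∈ ℚ_17 : v_17(x) ≥ 0} and ℤ_17^× = {x ∈ ℤ_17 : v_17(x) = 0}. Here v_17(19652/65) = v_17(num) − v_17(den) = 3; compare against these criteria.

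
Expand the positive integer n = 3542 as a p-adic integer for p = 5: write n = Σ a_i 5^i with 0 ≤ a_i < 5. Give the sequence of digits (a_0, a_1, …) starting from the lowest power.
(a_0, a_1, …) = (2, 3, 1, 3, 0, 1)

Repeated division by 5 gives the digits low-to-high: 3542 = 2 + 3·5^1 + 1·5^2 + 3·5^3 + 1·5^5. Digit sequence: (2, 3, 1, 3, 0, 1).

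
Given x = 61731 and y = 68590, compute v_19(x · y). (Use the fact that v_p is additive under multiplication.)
v_19(4234129290) = 6

v_p(x) = 3 (factor: 61731 = 19^3 · 9); v_p(y) = 3 (factor: 68590 = 19^3 · 10). Additivity: v_p(xy) = v_p(x) + v_p(y) = 3 + 3 = 6. (Direct check: xy = 4234129290 = 19^6 · (90).)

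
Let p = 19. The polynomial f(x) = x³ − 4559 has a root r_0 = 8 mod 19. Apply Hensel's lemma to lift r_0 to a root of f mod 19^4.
r_3 = 11959 (mod 130321)

Hensel: r_{i+1} = r_i − f(r_i)/f′(r_i) mod 19^{i+2}, where f′(x) = 3x². Iterate:
  r_0 = 8 (mod 19)
  r_1 = 46 (mod 361)
  r_2 = 5100 (mod 6859)
  r_3 = 11959 (mod 130321)
Final: r = 11959 with f(r) ≡ 0 mod 19^4.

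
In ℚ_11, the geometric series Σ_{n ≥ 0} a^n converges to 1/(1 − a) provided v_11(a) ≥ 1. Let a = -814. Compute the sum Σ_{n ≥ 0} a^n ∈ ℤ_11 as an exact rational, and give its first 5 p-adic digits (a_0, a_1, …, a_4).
Σ a^n = 1/(1 − a) = 1/815;  first 5 digits = (1, 3, 2, 7, 5)

v_11(a) = 1 ≥ 1, so the series converges in ℤ_11 to 1/(1 − a) = 1/(1 − (-814)) = 1/815. Expand this rational in ℤ_11: compute digits iteratively via d_i = x_i mod 11, x_{i+1} = (x_i − d_i)/11. The first 5 digits are (1, 3, 2, 7, 5).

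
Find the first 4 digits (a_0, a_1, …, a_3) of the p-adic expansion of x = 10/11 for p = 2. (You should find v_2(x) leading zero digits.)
(a_0, …, a_3) = (0, 1, 1, 1)

v_2(10/11) = 1, so a_0 = ... = a_0 = 0. Factor out: x = 2^1 · u with u = 5/11 a unit in ℤ_2. Expand u iteratively via a_{v+i} = u_i mod 2, u_{i+1} = (u_i − a_{v+i})/2:
  u_0 = 5/11;  a_1 = 1;  u_1 = (u_0 − 1)/2 = -3/11
  u_1 = -3/11;  a_2 = 1;  u_2 = (u_1 − 1)/2 = -7/11
  u_2 = -7/11;  a_3 = 1;  u_3 = (u_2 − 1)/2 = -9/11
Digits: (0, 1, 1, 1).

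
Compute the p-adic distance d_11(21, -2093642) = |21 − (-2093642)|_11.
d_11(21, -2093642) = 1/161051

Step 1 — x − y = 21 − (-2093642) = 2093663. Step 2 — v_11(2093663) = 5 (factor: 2093663 = (11^5 · 13); the sign does not affect v_p). Step 3 — |x − y|_11 = 11^{-5} = 1/161051.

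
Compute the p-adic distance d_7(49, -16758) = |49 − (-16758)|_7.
d_7(49, -16758) = 1/16807

Step 1 — x − y = 49 − (-16758) = 16807. Step 2 — v_7(16807) = 5 (factor: 16807 = (7^5 · 1); the sign does not affect v_p). Step 3 — |x − y|_7 = 7^{-5} = 1/16807.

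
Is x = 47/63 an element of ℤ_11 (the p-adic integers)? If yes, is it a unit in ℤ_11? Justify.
x ∈ ℤ_11^× (unit); v_11(x) = 0

ℤ_11 = {x ∈ ℚ_11 : v_11(x) ≥ 0} and ℤ_11^× = {x ∈ ℤ_11 : v_11(x) = 0}. Here v_11(47/63) = v_11(num) − v_11(den) = 0; compare against these criteria.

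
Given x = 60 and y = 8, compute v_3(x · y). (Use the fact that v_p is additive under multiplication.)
v_3(480) = 1

v_p(x) = 1 (factor: 60 = 3^1 · 20); v_p(y) = 0 (factor: 8 = 3^0 · 8). Additivity: v_p(xy) = v_p(x) + v_p(y) = 1 + 0 = 1. (Direct check: xy = 480 = 3^1 · (160).)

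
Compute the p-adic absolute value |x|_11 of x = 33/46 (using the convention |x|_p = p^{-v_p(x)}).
|33/46|_11 = 1/11

Step 1 — compute v_11(x) by factoring powers of 11 out of the numerator and denominator: v_11(33/46) = 1. Step 2 — apply |x|_p = p^{-v_p(x)} = 11^{-1} = 1/11.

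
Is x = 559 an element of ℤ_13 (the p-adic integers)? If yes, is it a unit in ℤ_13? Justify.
x ∈ ℤ_13 but not a unit; v_13(x) = 1 > 0

ℤ_13 = {x ∈ ℚ_13 : v_13(x) ≥ 0} and ℤ_13^× = {x ∈ ℤ_13 : v_13(x) = 0}. Here v_13(559) = v_13(num) − v_13(den) = 1; compare against these criteria.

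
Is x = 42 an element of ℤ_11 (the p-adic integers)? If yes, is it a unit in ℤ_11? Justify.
x ∈ ℤ_11^× (unit); v_11(x) = 0

ℤ_11 = {x ∈ ℚ_11 : v_11(x) ≥ 0} and ℤ_11^× = {x ∈ ℤ_11 : v_11(x) = 0}. Here v_11(42) = v_11(num) − v_11(den) = 0; compare against these criteria.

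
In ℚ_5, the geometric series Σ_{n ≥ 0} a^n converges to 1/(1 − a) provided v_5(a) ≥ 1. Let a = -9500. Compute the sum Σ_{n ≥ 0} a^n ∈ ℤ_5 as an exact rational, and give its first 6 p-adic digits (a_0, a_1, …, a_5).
Σ a^n = 1/(1 − a) = 1/9501;  first 6 digits = (1, 0, 0, 4, 4, 1)

v_5(a) = 3 ≥ 1, so the series converges in ℤ_5 to 1/(1 − a) = 1/(1 − (-9500)) = 1/9501. Expand this rational in ℤ_5: compute digits iteratively via d_i = x_i mod 5, x_{i+1} = (x_i − d_i)/5. The first 6 digits are (1, 0, 0, 4, 4, 1).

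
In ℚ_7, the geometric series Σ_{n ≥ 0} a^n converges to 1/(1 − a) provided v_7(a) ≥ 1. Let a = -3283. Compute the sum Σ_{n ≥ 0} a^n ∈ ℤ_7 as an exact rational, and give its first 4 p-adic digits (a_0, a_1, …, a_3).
Σ a^n = 1/(1 − a) = 1/3284;  first 4 digits = (1, 0, 3, 4)

v_7(a) = 2 ≥ 1, so the series converges in ℤ_7 to 1/(1 − a) = 1/(1 − (-3283)) = 1/3284. Expand this rational in ℤ_7: compute digits iteratively via d_i = x_i mod 7, x_{i+1} = (x_i − d_i)/7. The first 4 digits are (1, 0, 3, 4).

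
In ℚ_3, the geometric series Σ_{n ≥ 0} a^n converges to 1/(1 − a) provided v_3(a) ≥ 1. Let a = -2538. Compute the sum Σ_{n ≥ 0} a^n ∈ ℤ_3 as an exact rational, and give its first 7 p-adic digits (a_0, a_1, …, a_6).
Σ a^n = 1/(1 − a) = 1/2539;  first 7 digits = (1, 0, 0, 2, 1, 1, 0)

v_3(a) = 3 ≥ 1, so the series converges in ℤ_3 to 1/(1 − a) = 1/(1 − (-2538)) = 1/2539. Expand this rational in ℤ_3: compute digits iteratively via d_i = x_i mod 3, x_{i+1} = (x_i − d_i)/3. The first 7 digits are (1, 0, 0, 2, 1, 1, 0).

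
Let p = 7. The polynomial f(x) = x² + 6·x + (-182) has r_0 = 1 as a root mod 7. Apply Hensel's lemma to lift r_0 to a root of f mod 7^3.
r_2 = 225 (mod 343)

Hensel: r_{i+1} = r_i − f(r_i)·(f′(r_i))^{-1} mod 7^{i+2}, f′(x) = 2x + 6. Iterate:
  r_0 = 1 (mod 7)
  r_1 = 29 (mod 49)
  r_2 = 225 (mod 343)
Final: r = 225 satisfies f(r) ≡ 0 mod 7^3.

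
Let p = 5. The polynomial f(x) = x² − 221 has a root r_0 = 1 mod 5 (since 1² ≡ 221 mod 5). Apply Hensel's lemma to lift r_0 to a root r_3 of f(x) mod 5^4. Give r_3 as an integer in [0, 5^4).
r_3 = 186 (mod 625)

Hensel's recurrence: r_{i+1} = r_i − f(r_i)·(f′(r_i))^{-1} mod 5^{i+2}, with f′(x) = 2x. Iterate:
  r_0 = 1 (mod 5)
  r_1 = 11 (mod 25)
  r_2 = 61 (mod 125)
  r_3 = 186 (mod 625)
Final: r_3 = 186, and one checks f(r_3) ≡ 0 mod 5^4.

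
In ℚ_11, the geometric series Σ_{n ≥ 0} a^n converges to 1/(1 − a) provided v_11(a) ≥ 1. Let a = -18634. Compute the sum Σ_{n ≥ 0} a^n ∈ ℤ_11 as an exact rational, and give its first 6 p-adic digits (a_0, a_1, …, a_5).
Σ a^n = 1/(1 − a) = 1/18635;  first 6 digits = (1, 0, 0, 8, 9, 10)

v_11(a) = 3 ≥ 1, so the series converges in ℤ_11 to 1/(1 − a) = 1/(1 − (-18634)) = 1/18635. Expand this rational in ℤ_11: compute digits iteratively via d_i = x_i mod 11, x_{i+1} = (x_i − d_i)/11. The first 6 digits are (1, 0, 0, 8, 9, 10).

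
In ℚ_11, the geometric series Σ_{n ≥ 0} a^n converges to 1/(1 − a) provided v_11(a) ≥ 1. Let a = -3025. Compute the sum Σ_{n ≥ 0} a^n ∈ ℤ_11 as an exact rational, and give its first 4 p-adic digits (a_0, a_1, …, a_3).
Σ a^n = 1/(1 − a) = 1/3026;  first 4 digits = (1, 0, 8, 8)

v_11(a) = 2 ≥ 1, so the series converges in ℤ_11 to 1/(1 − a) = 1/(1 − (-3025)) = 1/3026. Expand this rational in ℤ_11: compute digits iteratively via d_i = x_i mod 11, x_{i+1} = (x_i − d_i)/11. The first 4 digits are (1, 0, 8, 8).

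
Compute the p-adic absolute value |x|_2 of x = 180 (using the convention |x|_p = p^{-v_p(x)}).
|180|_2 = 1/4

Step 1 — compute v_2(x) by factoring powers of 2 out of the numerator and denominator: v_2(180) = 2. Step 2 — apply |x|_p = p^{-v_p(x)} = 2^{-2} = 1/4.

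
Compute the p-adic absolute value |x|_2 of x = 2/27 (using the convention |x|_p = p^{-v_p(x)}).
|2/27|_2 = 1/2

Step 1 — compute v_2(x) by factoring powers of 2 out of the numerator and denominator: v_2(2/27) = 1. Step 2 — apply |x|_p = p^{-v_p(x)} = 2^{-1} = 1/2.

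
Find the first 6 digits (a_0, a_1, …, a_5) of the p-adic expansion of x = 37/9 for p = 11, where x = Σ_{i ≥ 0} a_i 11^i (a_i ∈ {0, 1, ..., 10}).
(a_0, …, a_5) = (9, 2, 1, 6, 8, 9)

v_11(37/9) = 0 (numerator and denominator both coprime to 11), so x ∈ ℤ_11^×. Compute digits iteratively via a_i = x_i mod 11, x_{i+1} = (x_i − a_i)/11, with x_0 = x:
  x_0 = 37/9;  a_0 = 9;  x_1 = (x_0 − 9)/11 = -4/9
  x_1 = -4/9;  a_1 = 2;  x_2 = (x_1 − 2)/11 = -2/9
  x_2 = -2/9;  a_2 = 1;  x_3 = (x_2 − 1)/11 = -1/9
  x_3 = -1/9;  a_3 = 6;  x_4 = (x_3 − 6)/11 = -5/9
  x_4 = -5/9;  a_4 = 8;  x_5 = (x_4 − 8)/11 = -7/9
  x_5 = -7/9;  a_5 = 9;  x_6 = (x_5 − 9)/11 = -8/9
Digits: (9, 2, 1, 6, 8, 9).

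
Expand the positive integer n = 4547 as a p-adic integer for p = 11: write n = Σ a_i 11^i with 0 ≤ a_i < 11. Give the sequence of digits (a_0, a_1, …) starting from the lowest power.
(a_0, a_1, …) = (4, 6, 4, 3)

Repeated division by 11 gives the digits low-to-high: 4547 = 4 + 6·11^1 + 4·11^2 + 3·11^3. Digit sequence: (4, 6, 4, 3).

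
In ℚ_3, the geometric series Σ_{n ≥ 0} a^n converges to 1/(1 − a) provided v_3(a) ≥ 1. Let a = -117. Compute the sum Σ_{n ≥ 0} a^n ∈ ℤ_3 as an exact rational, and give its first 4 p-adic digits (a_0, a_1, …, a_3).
Σ a^n = 1/(1 − a) = 1/118;  first 4 digits = (1, 0, 2, 1)

v_3(a) = 2 ≥ 1, so the series converges in ℤ_3 to 1/(1 − a) = 1/(1 − (-117)) = 1/118. Expand this rational in ℤ_3: compute digits iteratively via d_i = x_i mod 3, x_{i+1} = (x_i − d_i)/3. The first 4 digits are (1, 0, 2, 1).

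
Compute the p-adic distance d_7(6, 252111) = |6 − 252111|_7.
d_7(6, 252111) = 1/16807

Step 1 — x − y = 6 − 252111 = -252105. Step 2 — v_7(-252105) = 5 (factor: -252105 = −(7^5 · 15); the sign does not affect v_p). Step 3 — |x − y|_7 = 7^{-5} = 1/16807.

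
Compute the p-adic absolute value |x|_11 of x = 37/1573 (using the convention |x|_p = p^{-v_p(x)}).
|37/1573|_11 = 121

Step 1 — compute v_11(x) by factoring powers of 11 out of the numerator and denominator: v_11(37/1573) = -2. Step 2 — apply |x|_p = p^{-v_p(x)} = 11^{2} = 121.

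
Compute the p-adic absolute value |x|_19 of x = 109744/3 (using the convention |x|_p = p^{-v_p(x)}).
|109744/3|_19 = 1/6859

Step 1 — compute v_19(x) by factoring powers of 19 out of the numerator and denominator: v_19(109744/3) = 3. Step 2 — apply |x|_p = p^{-v_p(x)} = 19^{-3} = 1/6859.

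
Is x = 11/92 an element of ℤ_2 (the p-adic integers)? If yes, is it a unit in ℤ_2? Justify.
x ∉ ℤ_2 (v_2(x) = -2 < 0)

ℤ_2 = {x ∈ ℚ_2 : v_2(x) ≥ 0} and ℤ_2^× = {x ∈ ℤ_2 : v_2(x) = 0}. Here v_2(11/92) = v_2(num) − v_2(den) = -2; compare against these criteria.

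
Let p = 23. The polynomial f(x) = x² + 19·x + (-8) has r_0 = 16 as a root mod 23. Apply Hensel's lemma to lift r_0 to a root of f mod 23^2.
r_1 = 223 (mod 529)

Hensel: r_{i+1} = r_i − f(r_i)·(f′(r_i))^{-1} mod 23^{i+2}, f′(x) = 2x + 19. Iterate:
  r_0 = 16 (mod 23)
  r_1 = 223 (mod 529)
Final: r = 223 satisfies f(r) ≡ 0 mod 23^2.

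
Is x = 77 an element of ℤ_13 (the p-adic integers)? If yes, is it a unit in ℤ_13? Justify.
x ∈ ℤ_13^× (unit); v_13(x) = 0

ℤ_13 = {x ∈ ℚ_13 : v_13(x) ≥ 0} and ℤ_13^× = {x ∈ ℤ_13 : v_13(x) = 0}. Here v_13(77) = v_13(num) − v_13(den) = 0; compare against these criteria.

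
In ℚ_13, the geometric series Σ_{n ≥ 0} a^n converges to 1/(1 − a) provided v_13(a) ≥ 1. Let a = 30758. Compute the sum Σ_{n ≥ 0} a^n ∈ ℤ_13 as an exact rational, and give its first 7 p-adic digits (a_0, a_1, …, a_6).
Σ a^n = 1/(1 − a) = -1/30757;  first 7 digits = (1, 0, 0, 1, 1, 0, 1)

v_13(a) = 3 ≥ 1, so the series converges in ℤ_13 to 1/(1 − a) = 1/(1 − 30758) = -1/30757. Expand this rational in ℤ_13: compute digits iteratively via d_i = x_i mod 13, x_{i+1} = (x_i − d_i)/13. The first 7 digits are (1, 0, 0, 1, 1, 0, 1).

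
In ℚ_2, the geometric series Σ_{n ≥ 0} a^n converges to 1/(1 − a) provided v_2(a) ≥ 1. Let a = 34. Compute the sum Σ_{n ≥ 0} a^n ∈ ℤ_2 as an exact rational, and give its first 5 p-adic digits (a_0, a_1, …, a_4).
Σ a^n = 1/(1 − a) = -1/33;  first 5 digits = (1, 1, 1, 1, 1)

v_2(a) = 1 ≥ 1, so the series converges in ℤ_2 to 1/(1 − a) = 1/(1 − 34) = -1/33. Expand this rational in ℤ_2: compute digits iteratively via d_i = x_i mod 2, x_{i+1} = (x_i − d_i)/2. The first 5 digits are (1, 1, 1, 1, 1).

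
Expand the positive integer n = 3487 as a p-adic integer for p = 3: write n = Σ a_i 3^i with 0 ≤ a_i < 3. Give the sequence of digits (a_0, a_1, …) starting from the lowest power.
(a_0, a_1, …) = (1, 1, 0, 0, 1, 2, 1, 1)

Repeated division by 3 gives the digits low-to-high: 3487 = 1 + 1·3^1 + 1·3^4 + 2·3^5 + 1·3^6 + 1·3^7. Digit sequence: (1, 1, 0, 0, 1, 2, 1, 1).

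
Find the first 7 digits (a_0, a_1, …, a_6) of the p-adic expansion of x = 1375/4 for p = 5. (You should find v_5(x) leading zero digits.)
(a_0, …, a_6) = (0, 0, 0, 4, 1, 1, 1)

v_5(1375/4) = 3, so a_0 = ... = a_2 = 0. Factor out: x = 5^3 · u with u = 11/4 a unit in ℤ_5. Expand u iteratively via a_{v+i} = u_i mod 5, u_{i+1} = (u_i − a_{v+i})/5:
  u_0 = 11/4;  a_3 = 4;  u_1 = (u_0 − 4)/5 = -1/4
  u_1 = -1/4;  a_4 = 1;  u_2 = (u_1 − 1)/5 = -1/4
  u_2 = -1/4;  a_5 = 1;  u_3 = (u_2 − 1)/5 = -1/4
  u_3 = -1/4;  a_6 = 1;  u_4 = (u_3 − 1)/5 = -1/4
Digits: (0, 0, 0, 4, 1, 1, 1).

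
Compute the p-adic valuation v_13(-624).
v_13(-624) = 1

v_13(n) is the largest exponent k such that 13^k divides n. Factor out: -624 = -13^1 · 48. (Sign doesn't affect v_p.) So v_13(-624) = 1.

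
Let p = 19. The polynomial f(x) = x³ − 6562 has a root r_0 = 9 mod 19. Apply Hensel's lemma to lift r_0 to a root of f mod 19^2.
r_1 = 85 (mod 361)

Hensel: r_{i+1} = r_i − f(r_i)/f′(r_i) mod 19^{i+2}, where f′(x) = 3x². Iterate:
  r_0 = 9 (mod 19)
  r_1 = 85 (mod 361)
Final: r = 85 with f(r) ≡ 0 mod 19^2.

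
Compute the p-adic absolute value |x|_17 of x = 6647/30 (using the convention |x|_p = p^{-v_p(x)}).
|6647/30|_17 = 1/289

Step 1 — compute v_17(x) by factoring powers of 17 out of the numerator and denominator: v_17(6647/30) = 2. Step 2 — apply |x|_p = p^{-v_p(x)} = 17^{-2} = 1/289.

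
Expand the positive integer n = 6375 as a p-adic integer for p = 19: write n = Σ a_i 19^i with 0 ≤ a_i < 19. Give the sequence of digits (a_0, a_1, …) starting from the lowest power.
(a_0, a_1, …) = (10, 12, 17)

Repeated division by 19 gives the digits low-to-high: 6375 = 10 + 12·19^1 + 17·19^2. Digit sequence: (10, 12, 17).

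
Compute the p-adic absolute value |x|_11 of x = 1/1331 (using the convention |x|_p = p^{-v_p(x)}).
|1/1331|_11 = 1331

Step 1 — compute v_11(x) by factoring powers of 11 out of the numerator and denominator: v_11(1/1331) = -3. Step 2 — apply |x|_p = p^{-v_p(x)} = 11^{3} = 1331.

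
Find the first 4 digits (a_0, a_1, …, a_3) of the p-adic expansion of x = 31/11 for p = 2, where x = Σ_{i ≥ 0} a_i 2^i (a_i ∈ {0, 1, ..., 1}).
(a_0, …, a_3) = (1, 0, 1, 1)

v_2(31/11) = 0 (numerator and denominator both coprime to 2), so x ∈ ℤ_2^×. Compute digits iteratively via a_i = x_i mod 2, x_{i+1} = (x_i − a_i)/2, with x_0 = x:
  x_0 = 31/11;  a_0 = 1;  x_1 = (x_0 − 1)/2 = 10/11
  x_1 = 10/11;  a_1 = 0;  x_2 = (x_1 − 0)/2 = 5/11
  x_2 = 5/11;  a_2 = 1;  x_3 = (x_2 − 1)/2 = -3/11
  x_3 = -3/11;  a_3 = 1;  x_4 = (x_3 − 1)/2 = -7/11
Digits: (1, 0, 1, 1).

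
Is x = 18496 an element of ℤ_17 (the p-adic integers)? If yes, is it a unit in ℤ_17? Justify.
x ∈ ℤ_17 but not a unit; v_17(x) = 2 > 0

ℤ_17 = {x ∈ ℚ_17 : v_17(x) ≥ 0} and ℤ_17^× = {x ∈ ℤ_17 : v_17(x) = 0}. Here v_17(18496) = v_17(num) − v_17(den) = 2; compare against these criteria.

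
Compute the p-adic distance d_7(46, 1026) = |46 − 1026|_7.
d_7(46, 1026) = 1/49

Step 1 — x − y = 46 − 1026 = -980. Step 2 — v_7(-980) = 2 (factor: -980 = −(7^2 · 20); the sign does not affect v_p). Step 3 — |x − y|_7 = 7^{-2} = 1/49.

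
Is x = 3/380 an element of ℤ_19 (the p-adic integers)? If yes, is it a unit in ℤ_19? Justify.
x ∉ ℤ_19 (v_19(x) = -1 < 0)

ℤ_19 = {x ∈ ℚ_19 : v_19(x) ≥ 0} and ℤ_19^× = {x ∈ ℤ_19 : v_19(x) = 0}. Here v_19(3/380) = v_19(num) − v_19(den) = -1; compare against these criteria.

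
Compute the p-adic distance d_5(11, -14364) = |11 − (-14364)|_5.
d_5(11, -14364) = 1/625

Step 1 — x − y = 11 − (-14364) = 14375. Step 2 — v_5(14375) = 4 (factor: 14375 = (5^4 · 23); the sign does not affect v_p). Step 3 — |x − y|_5 = 5^{-4} = 1/625.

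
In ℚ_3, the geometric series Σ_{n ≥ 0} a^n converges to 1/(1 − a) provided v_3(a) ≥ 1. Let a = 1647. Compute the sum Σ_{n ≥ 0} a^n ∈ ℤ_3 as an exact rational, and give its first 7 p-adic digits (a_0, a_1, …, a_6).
Σ a^n = 1/(1 − a) = -1/1646;  first 7 digits = (1, 0, 0, 1, 2, 0, 0)

v_3(a) = 3 ≥ 1, so the series converges in ℤ_3 to 1/(1 − a) = 1/(1 − 1647) = -1/1646. Expand this rational in ℤ_3: compute digits iteratively via d_i = x_i mod 3, x_{i+1} = (x_i − d_i)/3. The first 7 digits are (1, 0, 0, 1, 2, 0, 0).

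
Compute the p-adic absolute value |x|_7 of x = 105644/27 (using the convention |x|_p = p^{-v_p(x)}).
|105644/27|_7 = 1/2401

Step 1 — compute v_7(x) by factoring powers of 7 out of the numerator and denominator: v_7(105644/27) = 4. Step 2 — apply |x|_p = p^{-v_p(x)} = 7^{-4} = 1/2401.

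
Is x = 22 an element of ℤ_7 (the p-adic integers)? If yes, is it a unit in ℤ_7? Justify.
x ∈ ℤ_7^× (unit); v_7(x) = 0

ℤ_7 = {x ∈ ℚ_7 : v_7(x) ≥ 0} and ℤ_7^× = {x ∈ ℤ_7 : v_7(x) = 0}. Here v_7(22) = v_7(num) − v_7(den) = 0; compare against these criteria.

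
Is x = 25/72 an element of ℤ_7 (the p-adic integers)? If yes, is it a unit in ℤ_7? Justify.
x ∈ ℤ_7^× (unit); v_7(x) = 0

ℤ_7 = {x ∈ ℚ_7 : v_7(x) ≥ 0} and ℤ_7^× = {x ∈ ℤ_7 : v_7(x) = 0}. Here v_7(25/72) = v_7(num) − v_7(den) = 0; compare against these criteria.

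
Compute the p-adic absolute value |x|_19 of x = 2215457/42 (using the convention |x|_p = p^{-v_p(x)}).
|2215457/42|_19 = 1/130321

Step 1 — compute v_19(x) by factoring powers of 19 out of the numerator and denominator: v_19(2215457/42) = 4. Step 2 — apply |x|_p = p^{-v_p(x)} = 19^{-4} = 1/130321.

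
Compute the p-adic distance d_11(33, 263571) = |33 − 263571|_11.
d_11(33, 263571) = 1/14641

Step 1 — x − y = 33 − 263571 = -263538. Step 2 — v_11(-263538) = 4 (factor: -263538 = −(11^4 · 18); the sign does not affect v_p). Step 3 — |x − y|_11 = 11^{-4} = 1/14641.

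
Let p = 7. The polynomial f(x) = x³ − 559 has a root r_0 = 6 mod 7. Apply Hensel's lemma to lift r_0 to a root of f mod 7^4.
r_3 = 1721 (mod 2401)

Hensel: r_{i+1} = r_i − f(r_i)/f′(r_i) mod 7^{i+2}, where f′(x) = 3x². Iterate:
  r_0 = 6 (mod 7)
  r_1 = 6 (mod 49)
  r_2 = 6 (mod 343)
  r_3 = 1721 (mod 2401)
Final: r = 1721 with f(r) ≡ 0 mod 7^4.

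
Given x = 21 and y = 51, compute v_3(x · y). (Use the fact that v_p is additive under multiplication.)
v_3(1071) = 2

v_p(x) = 1 (factor: 21 = 3^1 · 7); v_p(y) = 1 (factor: 51 = 3^1 · 17). Additivity: v_p(xy) = v_p(x) + v_p(y) = 1 + 1 = 2. (Direct check: xy = 1071 = 3^2 · (119).)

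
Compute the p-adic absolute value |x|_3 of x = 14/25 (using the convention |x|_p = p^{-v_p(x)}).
|14/25|_3 = 1

Step 1 — compute v_3(x) by factoring powers of 3 out of the numerator and denominator: v_3(14/25) = 0. Step 2 — apply |x|_p = p^{-v_p(x)} = 3^{0} = 1.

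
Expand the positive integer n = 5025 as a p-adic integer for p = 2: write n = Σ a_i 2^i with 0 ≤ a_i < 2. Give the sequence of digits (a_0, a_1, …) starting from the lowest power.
(a_0, a_1, …) = (1, 0, 0, 0, 0, 1, 0, 1, 1, 1, 0, 0, 1)

Repeated division by 2 gives the digits low-to-high: 5025 = 1 + 1·2^5 + 1·2^7 + 1·2^8 + 1·2^9 + 1·2^12. Digit sequence: (1, 0, 0, 0, 0, 1, 0, 1, 1, 1, 0, 0, 1).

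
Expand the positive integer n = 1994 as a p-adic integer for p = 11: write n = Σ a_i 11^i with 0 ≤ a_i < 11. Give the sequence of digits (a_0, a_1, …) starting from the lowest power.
(a_0, a_1, …) = (3, 5, 5, 1)

Repeated division by 11 gives the digits low-to-high: 1994 = 3 + 5·11^1 + 5·11^2 + 1·11^3. Digit sequence: (3, 5, 5, 1).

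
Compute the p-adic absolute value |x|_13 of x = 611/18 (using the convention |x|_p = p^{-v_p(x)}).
|611/18|_13 = 1/13

Step 1 — compute v_13(x) by factoring powers of 13 out of the numerator and denominator: v_13(611/18) = 1. Step 2 — apply |x|_p = p^{-v_p(x)} = 13^{-1} = 1/13.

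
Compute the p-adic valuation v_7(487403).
v_7(487403) = 5

v_7(n) is the largest exponent k such that 7^k divides n. Factor out: 487403 = 7^5 · 29. (Sign doesn't affect v_p.) So v_7(487403) = 5.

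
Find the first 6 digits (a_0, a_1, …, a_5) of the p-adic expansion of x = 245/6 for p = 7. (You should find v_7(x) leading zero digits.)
(a_0, …, a_5) = (0, 0, 2, 1, 1, 1)

v_7(245/6) = 2, so a_0 = ... = a_1 = 0. Factor out: x = 7^2 · u with u = 5/6 a unit in ℤ_7. Expand u iteratively via a_{v+i} = u_i mod 7, u_{i+1} = (u_i − a_{v+i})/7:
  u_0 = 5/6;  a_2 = 2;  u_1 = (u_0 − 2)/7 = -1/6
  u_1 = -1/6;  a_3 = 1;  u_2 = (u_1 − 1)/7 = -1/6
  u_2 = -1/6;  a_4 = 1;  u_3 = (u_2 − 1)/7 = -1/6
  u_3 = -1/6;  a_5 = 1;  u_4 = (u_3 − 1)/7 = -1/6
Digits: (0, 0, 2, 1, 1, 1).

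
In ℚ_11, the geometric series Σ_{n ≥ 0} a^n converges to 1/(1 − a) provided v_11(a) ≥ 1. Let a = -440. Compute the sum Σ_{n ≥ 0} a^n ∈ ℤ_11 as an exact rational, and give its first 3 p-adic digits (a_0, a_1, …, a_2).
Σ a^n = 1/(1 − a) = 1/441;  first 3 digits = (1, 4, 1)

v_11(a) = 1 ≥ 1, so the series converges in ℤ_11 to 1/(1 − a) = 1/(1 − (-440)) = 1/441. Expand this rational in ℤ_11: compute digits iteratively via d_i = x_i mod 11, x_{i+1} = (x_i − d_i)/11. The first 3 digits are (1, 4, 1).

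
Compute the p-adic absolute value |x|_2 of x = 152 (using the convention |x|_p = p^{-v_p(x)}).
|152|_2 = 1/8

Step 1 — compute v_2(x) by factoring powers of 2 out of the numerator and denominator: v_2(152) = 3. Step 2 — apply |x|_p = p^{-v_p(x)} = 2^{-3} = 1/8.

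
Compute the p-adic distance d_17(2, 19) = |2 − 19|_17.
d_17(2, 19) = 1/17

Step 1 — x − y = 2 − 19 = -17. Step 2 — v_17(-17) = 1 (factor: -17 = −(17^1 · 1); the sign does not affect v_p). Step 3 — |x − y|_17 = 17^{-1} = 1/17.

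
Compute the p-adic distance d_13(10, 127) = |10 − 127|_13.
d_13(10, 127) = 1/13

Step 1 — x − y = 10 − 127 = -117. Step 2 — v_13(-117) = 1 (factor: -117 = −(13^1 · 9); the sign does not affect v_p). Step 3 — |x − y|_13 = 13^{-1} = 1/13.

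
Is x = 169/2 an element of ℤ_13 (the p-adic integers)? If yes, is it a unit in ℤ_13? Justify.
x ∈ ℤ_13 but not a unit; v_13(x) = 2 > 0

ℤ_13 = {x ∈ ℚ_13 : v_13(x) ≥ 0} and ℤ_13^× = {x ∈ ℤ_13 : v_13(x) = 0}. Here v_13(169/2) = v_13(num) − v_13(den) = 2; compare against these criteria.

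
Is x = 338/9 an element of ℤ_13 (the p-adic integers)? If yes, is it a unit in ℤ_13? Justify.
x ∈ ℤ_13 but not a unit; v_13(x) = 2 > 0

ℤ_13 = {x ∈ ℚ_13 : v_13(x) ≥ 0} and ℤ_13^× = {x ∈ ℤ_13 : v_13(x) = 0}. Here v_13(338/9) = v_13(num) − v_13(den) = 2; compare against these criteria.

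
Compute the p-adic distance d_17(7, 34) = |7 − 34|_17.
d_17(7, 34) = 1

Step 1 — x − y = 7 − 34 = -27. Step 2 — v_17(-27) = 0 (factor: -27 = −(17^0 · 27); the sign does not affect v_p). Step 3 — |x − y|_17 = 17^{0} = 1.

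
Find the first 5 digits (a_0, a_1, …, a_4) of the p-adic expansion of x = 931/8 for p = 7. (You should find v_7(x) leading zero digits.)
(a_0, …, a_4) = (0, 0, 5, 4, 2)

v_7(931/8) = 2, so a_0 = ... = a_1 = 0. Factor out: x = 7^2 · u with u = 19/8 a unit in ℤ_7. Expand u iteratively via a_{v+i} = u_i mod 7, u_{i+1} = (u_i − a_{v+i})/7:
  u_0 = 19/8;  a_2 = 5;  u_1 = (u_0 − 5)/7 = -3/8
  u_1 = -3/8;  a_3 = 4;  u_2 = (u_1 − 4)/7 = -5/8
  u_2 = -5/8;  a_4 = 2;  u_3 = (u_2 − 2)/7 = -3/8
Digits: (0, 0, 5, 4, 2).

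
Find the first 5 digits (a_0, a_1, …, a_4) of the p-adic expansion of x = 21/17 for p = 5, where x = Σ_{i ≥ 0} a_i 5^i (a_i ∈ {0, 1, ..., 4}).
(a_0, …, a_4) = (3, 2, 1, 0, 2)

v_5(21/17) = 0 (numerator and denominator both coprime to 5), so x ∈ ℤ_5^×. Compute digits iteratively via a_i = x_i mod 5, x_{i+1} = (x_i − a_i)/5, with x_0 = x:
  x_0 = 21/17;  a_0 = 3;  x_1 = (x_0 − 3)/5 = -6/17
  x_1 = -6/17;  a_1 = 2;  x_2 = (x_1 − 2)/5 = -8/17
  x_2 = -8/17;  a_2 = 1;  x_3 = (x_2 − 1)/5 = -5/17
  x_3 = -5/17;  a_3 = 0;  x_4 = (x_3 − 0)/5 = -1/17
  x_4 = -1/17;  a_4 = 2;  x_5 = (x_4 − 2)/5 = -7/17
Digits: (3, 2, 1, 0, 2).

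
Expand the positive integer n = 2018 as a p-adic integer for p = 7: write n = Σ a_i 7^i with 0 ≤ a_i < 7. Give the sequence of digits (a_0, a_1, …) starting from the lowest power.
(a_0, a_1, …) = (2, 1, 6, 5)

Repeated division by 7 gives the digits low-to-high: 2018 = 2 + 1·7^1 + 6·7^2 + 5·7^3. Digit sequence: (2, 1, 6, 5).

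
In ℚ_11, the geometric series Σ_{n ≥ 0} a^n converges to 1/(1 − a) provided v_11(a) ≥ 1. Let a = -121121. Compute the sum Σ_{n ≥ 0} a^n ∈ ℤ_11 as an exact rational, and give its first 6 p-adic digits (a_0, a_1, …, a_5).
Σ a^n = 1/(1 − a) = 1/121122;  first 6 digits = (1, 0, 0, 8, 2, 10)

v_11(a) = 3 ≥ 1, so the series converges in ℤ_11 to 1/(1 − a) = 1/(1 − (-121121)) = 1/121122. Expand this rational in ℤ_11: compute digits iteratively via d_i = x_i mod 11, x_{i+1} = (x_i − d_i)/11. The first 6 digits are (1, 0, 0, 8, 2, 10).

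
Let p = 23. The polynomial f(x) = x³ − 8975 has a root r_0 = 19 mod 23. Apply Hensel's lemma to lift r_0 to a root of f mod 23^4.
r_3 = 268751 (mod 279841)

Hensel: r_{i+1} = r_i − f(r_i)/f′(r_i) mod 23^{i+2}, where f′(x) = 3x². Iterate:
  r_0 = 19 (mod 23)
  r_1 = 19 (mod 529)
  r_2 = 1077 (mod 12167)
  r_3 = 268751 (mod 279841)
Final: r = 268751 with f(r) ≡ 0 mod 23^4.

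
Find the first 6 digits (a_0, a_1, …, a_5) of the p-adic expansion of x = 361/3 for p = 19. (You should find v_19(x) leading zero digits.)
(a_0, …, a_5) = (0, 0, 13, 12, 12, 12)

v_19(361/3) = 2, so a_0 = ... = a_1 = 0. Factor out: x = 19^2 · u with u = 1/3 a unit in ℤ_19. Expand u iteratively via a_{v+i} = u_i mod 19, u_{i+1} = (u_i − a_{v+i})/19:
  u_0 = 1/3;  a_2 = 13;  u_1 = (u_0 − 13)/19 = -2/3
  u_1 = -2/3;  a_3 = 12;  u_2 = (u_1 − 12)/19 = -2/3
  u_2 = -2/3;  a_4 = 12;  u_3 = (u_2 − 12)/19 = -2/3
  u_3 = -2/3;  a_5 = 12;  u_4 = (u_3 − 12)/19 = -2/3
Digits: (0, 0, 13, 12, 12, 12).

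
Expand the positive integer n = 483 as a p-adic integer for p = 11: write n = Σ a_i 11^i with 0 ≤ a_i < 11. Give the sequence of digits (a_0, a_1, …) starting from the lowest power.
(a_0, a_1, …) = (10, 10, 3)

Repeated division by 11 gives the digits low-to-high: 483 = 10 + 10·11^1 + 3·11^2. Digit sequence: (10, 10, 3).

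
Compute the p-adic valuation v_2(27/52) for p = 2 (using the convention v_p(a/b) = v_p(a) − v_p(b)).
v_2(27/52) = -2

Factor powers of 2 from the numerator and denominator of the reduced fraction: 27 = 2^0 · 27 and 52 = 2^2 · 13. Apply v_p(a/b) = v_p(a) − v_p(b): v_2(27/52) = 0 − 2 = -2.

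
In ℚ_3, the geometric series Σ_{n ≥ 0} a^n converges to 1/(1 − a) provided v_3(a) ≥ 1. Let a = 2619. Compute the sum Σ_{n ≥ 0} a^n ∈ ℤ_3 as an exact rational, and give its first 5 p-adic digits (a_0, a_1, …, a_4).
Σ a^n = 1/(1 − a) = -1/2618;  first 5 digits = (1, 0, 0, 1, 2)

v_3(a) = 3 ≥ 1, so the series converges in ℤ_3 to 1/(1 − a) = 1/(1 − 2619) = -1/2618. Expand this rational in ℤ_3: compute digits iteratively via d_i = x_i mod 3, x_{i+1} = (x_i − d_i)/3. The first 5 digits are (1, 0, 0, 1, 2).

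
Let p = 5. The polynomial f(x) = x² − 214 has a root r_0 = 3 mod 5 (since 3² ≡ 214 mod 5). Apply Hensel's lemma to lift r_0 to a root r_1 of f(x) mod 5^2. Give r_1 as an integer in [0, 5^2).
r_1 = 8 (mod 25)

Hensel's recurrence: r_{i+1} = r_i − f(r_i)·(f′(r_i))^{-1} mod 5^{i+2}, with f′(x) = 2x. Iterate:
  r_0 = 3 (mod 5)
  r_1 = 8 (mod 25)
Final: r_1 = 8, and one checks f(r_1) ≡ 0 mod 5^2.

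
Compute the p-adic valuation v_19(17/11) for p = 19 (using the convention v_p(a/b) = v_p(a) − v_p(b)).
v_19(17/11) = 0

Factor powers of 19 from the numerator and denominator of the reduced fraction: 17 = 19^0 · 17 and 11 = 19^0 · 11. Apply v_p(a/b) = v_p(a) − v_p(b): v_19(17/11) = 0 − 0 = 0.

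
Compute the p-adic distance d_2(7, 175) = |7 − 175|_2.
d_2(7, 175) = 1/8

Step 1 — x − y = 7 − 175 = -168. Step 2 — v_2(-168) = 3 (factor: -168 = −(2^3 · 21); the sign does not affect v_p). Step 3 — |x − y|_2 = 2^{-3} = 1/8.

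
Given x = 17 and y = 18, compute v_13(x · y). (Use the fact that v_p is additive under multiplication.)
v_13(306) = 0

v_p(x) = 0 (factor: 17 = 13^0 · 17); v_p(y) = 0 (factor: 18 = 13^0 · 18). Additivity: v_p(xy) = v_p(x) + v_p(y) = 0 + 0 = 0. (Direct check: xy = 306 = 13^0 · (306).)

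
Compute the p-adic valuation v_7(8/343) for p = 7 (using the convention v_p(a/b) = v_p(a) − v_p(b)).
v_7(8/343) = -3

Factor powers of 7 from the numerator and denominator of the reduced fraction: 8 = 7^0 · 8 and 343 = 7^3 · 1. Apply v_p(a/b) = v_p(a) − v_p(b): v_7(8/343) = 0 − 3 = -3.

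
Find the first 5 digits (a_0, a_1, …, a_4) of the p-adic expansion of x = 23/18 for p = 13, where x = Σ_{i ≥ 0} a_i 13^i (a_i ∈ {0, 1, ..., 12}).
(a_0, …, a_4) = (2, 5, 9, 0, 5)

v_13(23/18) = 0 (numerator and denominator both coprime to 13), so x ∈ ℤ_13^×. Compute digits iteratively via a_i = x_i mod 13, x_{i+1} = (x_i − a_i)/13, with x_0 = x:
  x_0 = 23/18;  a_0 = 2;  x_1 = (x_0 − 2)/13 = -1/18
  x_1 = -1/18;  a_1 = 5;  x_2 = (x_1 − 5)/13 = -7/18
  x_2 = -7/18;  a_2 = 9;  x_3 = (x_2 − 9)/13 = -13/18
  x_3 = -13/18;  a_3 = 0;  x_4 = (x_3 − 0)/13 = -1/18
  x_4 = -1/18;  a_4 = 5;  x_5 = (x_4 − 5)/13 = -7/18
Digits: (2, 5, 9, 0, 5).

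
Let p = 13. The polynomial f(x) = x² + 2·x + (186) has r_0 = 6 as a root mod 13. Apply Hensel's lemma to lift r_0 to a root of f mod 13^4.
r_3 = 9574 (mod 28561)

Hensel: r_{i+1} = r_i − f(r_i)·(f′(r_i))^{-1} mod 13^{i+2}, f′(x) = 2x + 2. Iterate:
  r_0 = 6 (mod 13)
  r_1 = 110 (mod 169)
  r_2 = 786 (mod 2197)
  r_3 = 9574 (mod 28561)
Final: r = 9574 satisfies f(r) ≡ 0 mod 13^4.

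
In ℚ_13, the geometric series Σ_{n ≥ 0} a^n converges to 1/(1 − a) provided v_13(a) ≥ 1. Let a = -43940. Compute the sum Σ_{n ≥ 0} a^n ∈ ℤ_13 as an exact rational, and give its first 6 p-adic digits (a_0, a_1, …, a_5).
Σ a^n = 1/(1 − a) = 1/43941;  first 6 digits = (1, 0, 0, 6, 11, 12)

v_13(a) = 3 ≥ 1, so the series converges in ℤ_13 to 1/(1 − a) = 1/(1 − (-43940)) = 1/43941. Expand this rational in ℤ_13: compute digits iteratively via d_i = x_i mod 13, x_{i+1} = (x_i − d_i)/13. The first 6 digits are (1, 0, 0, 6, 11, 12).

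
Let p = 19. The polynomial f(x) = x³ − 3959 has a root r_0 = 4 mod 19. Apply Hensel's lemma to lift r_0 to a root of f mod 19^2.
r_1 = 213 (mod 361)

Hensel: r_{i+1} = r_i − f(r_i)/f′(r_i) mod 19^{i+2}, where f′(x) = 3x². Iterate:
  r_0 = 4 (mod 19)
  r_1 = 213 (mod 361)
Final: r = 213 with f(r) ≡ 0 mod 19^2.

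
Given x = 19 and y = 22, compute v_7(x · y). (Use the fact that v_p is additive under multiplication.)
v_7(418) = 0

v_p(x) = 0 (factor: 19 = 7^0 · 19); v_p(y) = 0 (factor: 22 = 7^0 · 22). Additivity: v_p(xy) = v_p(x) + v_p(y) = 0 + 0 = 0. (Direct check: xy = 418 = 7^0 · (418).)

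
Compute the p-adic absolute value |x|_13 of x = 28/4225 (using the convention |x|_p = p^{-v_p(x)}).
|28/4225|_13 = 169

Step 1 — compute v_13(x) by factoring powers of 13 out of the numerator and denominator: v_13(28/4225) = -2. Step 2 — apply |x|_p = p^{-v_p(x)} = 13^{2} = 169.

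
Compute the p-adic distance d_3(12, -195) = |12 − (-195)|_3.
d_3(12, -195) = 1/9

Step 1 — x − y = 12 − (-195) = 207. Step 2 — v_3(207) = 2 (factor: 207 = (3^2 · 23); the sign does not affect v_p). Step 3 — |x − y|_3 = 3^{-2} = 1/9.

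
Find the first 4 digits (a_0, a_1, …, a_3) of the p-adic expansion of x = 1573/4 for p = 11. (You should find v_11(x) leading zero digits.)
(a_0, …, a_3) = (0, 0, 6, 8)

v_11(1573/4) = 2, so a_0 = ... = a_1 = 0. Factor out: x = 11^2 · u with u = 13/4 a unit in ℤ_11. Expand u iteratively via a_{v+i} = u_i mod 11, u_{i+1} = (u_i − a_{v+i})/11:
  u_0 = 13/4;  a_2 = 6;  u_1 = (u_0 − 6)/11 = -1/4
  u_1 = -1/4;  a_3 = 8;  u_2 = (u_1 − 8)/11 = -3/4
Digits: (0, 0, 6, 8).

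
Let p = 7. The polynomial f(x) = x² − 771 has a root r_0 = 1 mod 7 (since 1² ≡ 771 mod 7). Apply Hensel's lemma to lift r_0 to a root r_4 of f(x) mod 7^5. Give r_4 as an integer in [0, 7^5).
r_4 = 10137 (mod 16807)

Hensel's recurrence: r_{i+1} = r_i − f(r_i)·(f′(r_i))^{-1} mod 7^{i+2}, with f′(x) = 2x. Iterate:
  r_0 = 1 (mod 7)
  r_1 = 43 (mod 49)
  r_2 = 190 (mod 343)
  r_3 = 533 (mod 2401)
  r_4 = 10137 (mod 16807)
Final: r_4 = 10137, and one checks f(r_4) ≡ 0 mod 7^5.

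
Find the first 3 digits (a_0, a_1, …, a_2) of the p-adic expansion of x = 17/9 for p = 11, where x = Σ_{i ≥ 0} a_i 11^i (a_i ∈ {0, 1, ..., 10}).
(a_0, …, a_2) = (8, 8, 9)

v_11(17/9) = 0 (numerator and denominator both coprime to 11), so x ∈ ℤ_11^×. Compute digits iteratively via a_i = x_i mod 11, x_{i+1} = (x_i − a_i)/11, with x_0 = x:
  x_0 = 17/9;  a_0 = 8;  x_1 = (x_0 − 8)/11 = -5/9
  x_1 = -5/9;  a_1 = 8;  x_2 = (x_1 − 8)/11 = -7/9
  x_2 = -7/9;  a_2 = 9;  x_3 = (x_2 − 9)/11 = -8/9
Digits: (8, 8, 9).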